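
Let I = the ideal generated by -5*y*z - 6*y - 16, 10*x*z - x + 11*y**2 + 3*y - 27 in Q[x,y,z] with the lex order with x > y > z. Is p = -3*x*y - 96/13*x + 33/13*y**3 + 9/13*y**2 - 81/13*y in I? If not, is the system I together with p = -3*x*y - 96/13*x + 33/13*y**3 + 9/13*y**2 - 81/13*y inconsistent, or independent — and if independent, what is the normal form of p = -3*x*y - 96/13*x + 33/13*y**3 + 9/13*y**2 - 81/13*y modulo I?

-3*x*y - 96/13*x + 33/13*y**3 + 9/13*y**2 - 81/13*y lies in I (it reduces to 0).

First compute the reduced Gröbner basis of I by Buchberger's algorithm.
f_1 = -5*y*z - 6*y - 16, LT = y*z.
f_2 = 10*x*z - x + 11*y**2 + 3*y - 27, LT = x*z.

S(f_1,f_2): lcm = x*y*z. S = 13/10*x*y + 16/5*x - 11/10*y**3 - 3/10*y**2 + 27/10*y.
  leading term x*y: no divisor's leading term divides it; move 13/10*x*y to the remainder.
  leading term x: no divisor's leading term divides it; move 16/5*x to the remainder.
  leading term y**3: no divisor's leading term divides it; move -11/10*y**3 to the remainder.
  leading term y**2: no divisor's leading term divides it; move -3/10*y**2 to the remainder.
  leading term y: no divisor's leading term divides it; move 27/10*y to the remainder.
  remainder 13/10*x*y + 16/5*x - 11/10*y**3 - 3/10*y**2 + 27/10*y ≠ 0; add h_3 = 13/10*x*y + 16/5*x - 11/10*y**3 - 3/10*y**2 + 27/10*y to the basis.

The other S-polynomials (S(f_1,h_3), S(f_2,h_3)) all reduce to 0 modulo the current basis, so we have a Gröbner basis.
Inter-reduce: drop elements whose leading term is divisible by another's, tail-reduce, and make monic.
Reduced Gröbner basis: {x*y + 32/13*x - 11/13*y**3 - 3/13*y**2 + 27/13*y, x*z - 1/10*x + 11/10*y**2 + 3/10*y - 27/10, y*z + 6/5*y + 16/5}.
Label its elements g_1 = x*y + 32/13*x - 11/13*y**3 - 3/13*y**2 + 27/13*y, g_2 = x*z - 1/10*x + 11/10*y**2 + 3/10*y - 27/10, g_3 = y*z + 6/5*y + 16/5.

Reduce p = -3*x*y - 96/13*x + 33/13*y**3 + 9/13*y**2 - 81/13*y modulo G:
  leading term x*y: subtract (-3)·g_1 from -3*x*y - 96/13*x + 33/13*y**3 + 9/13*y**2 - 81/13*y → 0
  normal form = 0.
Since the normal form is 0, p ∈ I.

The remainder on division by a Gröbner basis is unique — it is the normal form.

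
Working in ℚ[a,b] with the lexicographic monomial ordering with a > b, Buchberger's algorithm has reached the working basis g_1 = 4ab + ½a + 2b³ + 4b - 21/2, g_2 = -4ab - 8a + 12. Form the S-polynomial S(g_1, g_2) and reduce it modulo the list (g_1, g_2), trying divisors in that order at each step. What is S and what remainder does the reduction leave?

lcm(LM(g_1), LM(g_2)) = ab.
S = (lcm/LT(g_1))·g_1 − (lcm/LT(g_2))·g_2 = -15/8a + ½b³ + b + ⅜.
Reduce S modulo (g_1, g_2) in that order:
  leading term a: no divisor's leading term divides it; move -15/8a to the remainder.
  leading term b³: no divisor's leading term divides it; move ½b³ to the remainder.
  leading term b: no divisor's leading term divides it; move b to the remainder.
  leading term 1: no divisor's leading term divides it; move ⅜ to the remainder.
The remainder -15/8a + ½b³ + b + ⅜ is nonzero, so it would be added as the next basis element.

S(g_1, g_2) = -15/8a + ½b³ + b + ⅜; remainder on division = -15/8a + ½b³ + b + ⅜.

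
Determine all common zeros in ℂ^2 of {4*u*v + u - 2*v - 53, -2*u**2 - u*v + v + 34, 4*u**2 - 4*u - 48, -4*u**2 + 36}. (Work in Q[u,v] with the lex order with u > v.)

{(-3, -4)}

Compute a lex Gröbner basis by Buchberger's algorithm.
f_1 = 4*u*v + u - 2*v - 53, LT = u*v.
f_2 = -2*u**2 - u*v + v + 34, LT = u**2.
f_3 = 4*u**2 - 4*u - 48, LT = u**2.
f_4 = -4*u**2 + 36, LT = u**2.

S(f_1,f_2): lcm = u**2*v. S = 1/4*u**2 - 1/2*u*v**2 - 1/2*u*v - 53/4*u + 1/2*v**2 + 17*v.
  leading term u**2: subtract (-1/8)·f_2 from 1/4*u**2 - 1/2*u*v**2 - 1/2*u*v - 53/4*u + 1/2*v**2 + 17*v → -1/2*u*v**2 - 5/8*u*v - 53/4*u + 1/2*v**2 + 137/8*v + 17/4
  leading term u*v**2: subtract (-1/8*v)·f_1 from -1/2*u*v**2 - 5/8*u*v - 53/4*u + 1/2*v**2 + 137/8*v + 17/4 → -1/2*u*v - 53/4*u + 1/4*v**2 + 21/2*v + 17/4
  leading term u*v: subtract (-1/8)·f_1 from -1/2*u*v - 53/4*u + 1/4*v**2 + 21/2*v + 17/4 → -105/8*u + 1/4*v**2 + 41/4*v - 19/8
  leading term u: no divisor's leading term divides it; move -105/8*u to the remainder.
  leading term v**2: no divisor's leading term divides it; move 1/4*v**2 to the remainder.
  leading term v: no divisor's leading term divides it; move 41/4*v to the remainder.
  leading term 1: no divisor's leading term divides it; move -19/8 to the remainder.
  remainder -105/8*u + 1/4*v**2 + 41/4*v - 19/8 ≠ 0; add h_5 = -105/8*u + 1/4*v**2 + 41/4*v - 19/8 to the basis.

S(f_1,f_3): lcm = u**2*v. S = 1/4*u**2 + 1/2*u*v - 53/4*u + 12*v.
  leading term u**2: subtract (-1/8)·f_2 from 1/4*u**2 + 1/2*u*v - 53/4*u + 12*v → 3/8*u*v - 53/4*u + 97/8*v + 17/4
  leading term u*v: subtract (3/32)·f_1 from 3/8*u*v - 53/4*u + 97/8*v + 17/4 → -427/32*u + 197/16*v + 295/32
  leading term u: subtract (61/60)·h_5 from -427/32*u + 197/16*v + 295/32 → -61/240*v**2 + 227/120*v + 349/30
  leading term v**2: no divisor's leading term divides it; move -61/240*v**2 to the remainder.
  leading term v: no divisor's leading term divides it; move 227/120*v to the remainder.
  leading term 1: no divisor's leading term divides it; move 349/30 to the remainder.
  remainder -61/240*v**2 + 227/120*v + 349/30 ≠ 0; add h_6 = -61/240*v**2 + 227/120*v + 349/30 to the basis.

S(f_1,f_4): lcm = u**2*v. S = 1/4*u**2 - 1/2*u*v - 53/4*u + 9*v.
  leading term u**2: subtract (-1/8)·f_2 from 1/4*u**2 - 1/2*u*v - 53/4*u + 9*v → -5/8*u*v - 53/4*u + 73/8*v + 17/4
  leading term u*v: subtract (-5/32)·f_1 from -5/8*u*v - 53/4*u + 73/8*v + 17/4 → -419/32*u + 141/16*v - 129/32
  leading term u: subtract (419/420)·h_5 from -419/32*u + 141/16*v - 129/32 → -419/1680*v**2 - 1187/840*v - 349/210
  leading term v**2: subtract (419/427)·h_6 from -419/1680*v**2 - 1187/840*v - 349/210 → -1396/427*v - 5584/427
  leading term v: no divisor's leading term divides it; move -1396/427*v to the remainder.
  leading term 1: no divisor's leading term divides it; move -5584/427 to the remainder.
  remainder -1396/427*v - 5584/427 ≠ 0; add h_7 = -1396/427*v - 5584/427 to the basis.

The other S-polynomials (S(f_2,f_3), S(f_2,f_4), S(f_3,f_4), S(f_1,h_5), S(f_2,h_5), S(f_3,h_5), S(f_4,h_5), S(f_1,h_6), S(f_2,h_6), S(f_3,h_6), S(f_4,h_6), S(h_5,h_6), S(f_1,h_7), S(f_2,h_7), S(f_3,h_7), S(f_4,h_7), S(h_5,h_7), S(h_6,h_7)) all reduce to 0 modulo the current basis, so we have a Gröbner basis.
Inter-reduce: drop elements whose leading term is divisible by another's, tail-reduce, and make monic.
Reduced Gröbner basis: {u + 3, v + 4}.

Elimination: the polynomial v + 4 lies in the elimination ideal for v, so v ∈ {-4}. For each such v, the remaining basis elements (now univariate) give the rest of the solution.
  v = -4: the earlier basis element becomes u + 3 = 0, giving u = -3 — point (-3, -4).
Substituting each solution back into the original system confirms all equations vanish.
A lex Gröbner basis triangularizes the system, enabling back-substitution.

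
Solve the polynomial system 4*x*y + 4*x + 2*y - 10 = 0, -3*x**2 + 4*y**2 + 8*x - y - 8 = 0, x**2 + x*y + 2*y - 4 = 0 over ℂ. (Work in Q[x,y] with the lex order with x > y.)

Compute a lex Gröbner basis by Buchberger's algorithm.
f_1 = 4*x*y + 4*x + 2*y - 10, LT = x*y.
f_2 = -3*x**2 + 8*x + 4*y**2 - y - 8, LT = x**2.
f_3 = x**2 + x*y + 2*y - 4, LT = x**2.

S(f_1,f_2): lcm = x**2*y. S = x**2 + 19/6*x*y - 5/2*x + 4/3*y**3 - 1/3*y**2 - 8/3*y.
  leading term x**2: subtract (-1/3)·f_2 from x**2 + 19/6*x*y - 5/2*x + 4/3*y**3 - 1/3*y**2 - 8/3*y → 19/6*x*y + 1/6*x + 4/3*y**3 + y**2 - 3*y - 8/3
  leading term x*y: subtract (19/24)·f_1 from 19/6*x*y + 1/6*x + 4/3*y**3 + y**2 - 3*y - 8/3 → -3*x + 4/3*y**3 + y**2 - 55/12*y + 21/4
  leading term x: no divisor's leading term divides it; move -3*x to the remainder.
  leading term y**3: no divisor's leading term divides it; move 4/3*y**3 to the remainder.
  leading term y**2: no divisor's leading term divides it; move y**2 to the remainder.
  leading term y: no divisor's leading term divides it; move -55/12*y to the remainder.
  leading term 1: no divisor's leading term divides it; move 21/4 to the remainder.
  remainder -3*x + 4/3*y**3 + y**2 - 55/12*y + 21/4 ≠ 0; add h_4 = -3*x + 4/3*y**3 + y**2 - 55/12*y + 21/4 to the basis.

S(f_1,f_3): lcm = x**2*y. S = x**2 - x*y**2 + 1/2*x*y - 5/2*x - 2*y**2 + 4*y.
  leading term x**2: subtract (-1/3)·f_2 from x**2 - x*y**2 + 1/2*x*y - 5/2*x - 2*y**2 + 4*y → -x*y**2 + 1/2*x*y + 1/6*x - 2/3*y**2 + 11/3*y - 8/3
  leading term x*y**2: subtract (-1/4*y)·f_1 from -x*y**2 + 1/2*x*y + 1/6*x - 2/3*y**2 + 11/3*y - 8/3 → 3/2*x*y + 1/6*x - 1/6*y**2 + 7/6*y - 8/3
  leading term x*y: subtract (3/8)·f_1 from 3/2*x*y + 1/6*x - 1/6*y**2 + 7/6*y - 8/3 → -4/3*x - 1/6*y**2 + 5/12*y + 13/12
  leading term x: subtract (4/9)·h_4 from -4/3*x - 1/6*y**2 + 5/12*y + 13/12 → -16/27*y**3 - 11/18*y**2 + 265/108*y - 5/4
  leading term y**3: no divisor's leading term divides it; move -16/27*y**3 to the remainder.
  leading term y**2: no divisor's leading term divides it; move -11/18*y**2 to the remainder.
  leading term y: no divisor's leading term divides it; move 265/108*y to the remainder.
  leading term 1: no divisor's leading term divides it; move -5/4 to the remainder.
  remainder -16/27*y**3 - 11/18*y**2 + 265/108*y - 5/4 ≠ 0; add h_5 = -16/27*y**3 - 11/18*y**2 + 265/108*y - 5/4 to the basis.

S(f_2,f_3): lcm = x**2. S = -x*y - 8/3*x - 4/3*y**2 - 5/3*y + 20/3.
  leading term x*y: subtract (-1/4)·f_1 from -x*y - 8/3*x - 4/3*y**2 - 5/3*y + 20/3 → -5/3*x - 4/3*y**2 - 7/6*y + 25/6
  leading term x: subtract (5/9)·h_4 from -5/3*x - 4/3*y**2 - 7/6*y + 25/6 → -20/27*y**3 - 17/9*y**2 + 149/108*y + 5/4
  leading term y**3: subtract (5/4)·h_5 from -20/27*y**3 - 17/9*y**2 + 149/108*y + 5/4 → -9/8*y**2 - 27/16*y + 45/16
  leading term y**2: no divisor's leading term divides it; move -9/8*y**2 to the remainder.
  leading term y: no divisor's leading term divides it; move -27/16*y to the remainder.
  leading term 1: no divisor's leading term divides it; move 45/16 to the remainder.
  remainder -9/8*y**2 - 27/16*y + 45/16 ≠ 0; add h_6 = -9/8*y**2 - 27/16*y + 45/16 to the basis.

S(f_1,h_4): lcm = x*y. S = x + 4/9*y**4 + 1/3*y**3 - 55/36*y**2 + 9/4*y - 5/2.
  leading term x: subtract (-1/3)·h_4 from x + 4/9*y**4 + 1/3*y**3 - 55/36*y**2 + 9/4*y - 5/2 → 4/9*y**4 + 7/9*y**3 - 43/36*y**2 + 13/18*y - 3/4
  leading term y**4: subtract (-3/4*y)·h_5 from 4/9*y**4 + 7/9*y**3 - 43/36*y**2 + 13/18*y - 3/4 → 23/72*y**3 + 31/48*y**2 - 31/144*y - 3/4
  leading term y**3: subtract (-69/128)·h_5 from 23/72*y**3 + 31/48*y**2 - 31/144*y - 3/4 → 81/256*y**2 + 567/512*y - 729/512
  leading term y**2: subtract (-9/32)·h_6 from 81/256*y**2 + 567/512*y - 729/512 → 81/128*y - 81/128
  leading term y: no divisor's leading term divides it; move 81/128*y to the remainder.
  leading term 1: no divisor's leading term divides it; move -81/128 to the remainder.
  remainder 81/128*y - 81/128 ≠ 0; add h_7 = 81/128*y - 81/128 to the basis.

The other S-polynomials (S(f_2,h_4), S(f_3,h_4), S(f_1,h_5), S(f_2,h_5), S(f_3,h_5), S(h_4,h_5), S(f_1,h_6), S(f_2,h_6), S(f_3,h_6), S(h_4,h_6), S(h_5,h_6), S(f_1,h_7), S(f_2,h_7), S(f_3,h_7), S(h_4,h_7), S(h_5,h_7), S(h_6,h_7)) all reduce to 0 modulo the current basis, so we have a Gröbner basis.
Inter-reduce: drop elements whose leading term is divisible by another's, tail-reduce, and make monic.
Reduced Gröbner basis: {x - 1, y - 1}.

A lex Gröbner basis eliminates variables successively. Here y - 1 depends only on y, with roots {1}; lifting each root through the earlier basis elements recovers the full solutions.
  y = 1: the earlier basis element becomes x - 1 = 0, giving x = 1 — point (1, 1).
Each listed point satisfies every original equation (direct substitution).
A lex Gröbner basis triangularizes the system, enabling back-substitution.

{(1, 1)}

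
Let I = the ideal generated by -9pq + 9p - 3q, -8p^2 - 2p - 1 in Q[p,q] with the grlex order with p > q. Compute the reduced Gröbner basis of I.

G = {q^2 - 12/11q + 9/11, p - 11/24q + 3/8}

f_1 = -9pq + 9p - 3q, LT = pq.
f_2 = -8p^2 - 2p - 1, LT = p^2.

S(f_1,f_2): lcm = p^2q. S = -p^2 + 1/12pq - 1/8q.
  leading term p^2: subtract (1/8)·f_2 from -p^2 + 1/12pq - 1/8q → 1/12pq + 1/4p - 1/8q + 1/8
  leading term pq: subtract (-1/108)·f_1 from 1/12pq + 1/4p - 1/8q + 1/8 → 1/3p - 11/72q + 1/8
  leading term p: no divisor's leading term divides it; move 1/3p to the remainder.
  leading term q: no divisor's leading term divides it; move -11/72q to the remainder.
  leading term 1: no divisor's leading term divides it; move 1/8 to the remainder.
  remainder 1/3p - 11/72q + 1/8 ≠ 0; add g_3 = 1/3p - 11/72q + 1/8 to the basis.

S(f_1,g_3): lcm = pq. S = 11/24q^2 - p - 1/24q.
  leading term q^2: no divisor's leading term divides it; move 11/24q^2 to the remainder.
  leading term p: subtract (-3)·g_3 from -p - 1/24q → -1/2q + 3/8
  leading term q: no divisor's leading term divides it; move -1/2q to the remainder.
  leading term 1: no divisor's leading term divides it; move 3/8 to the remainder.
  remainder 11/24q^2 - 1/2q + 3/8 ≠ 0; add g_4 = 11/24q^2 - 1/2q + 3/8 to the basis.

S(f_2,g_3): lcm = p^2. S = 11/24pq - 1/8p + 1/8.
  leading term pq: subtract (-11/216)·f_1 from 11/24pq - 1/8p + 1/8 → 1/3p - 11/72q + 1/8
  leading term p: subtract (1)·g_3 from 1/3p - 11/72q + 1/8 → 0
  remainder 0.

S(f_1,g_4): lcm = pq^2. S = 1/11pq + 1/3q^2 - 9/11p.
  leading term pq: subtract (-1/99)·f_1 from 1/11pq + 1/3q^2 - 9/11p → 1/3q^2 - 8/11p - 1/33q
  leading term q^2: subtract (8/11)·g_4 from 1/3q^2 - 8/11p - 1/33q → -8/11p + 1/3q - 3/11
  leading term p: subtract (-24/11)·g_3 from -8/11p + 1/3q - 3/11 → 0
  remainder 0.

S(f_2,g_4): leading monomials are coprime, so the S-polynomial reduces to 0 (Buchberger's first criterion).
S(g_3,g_4): leading monomials are coprime, so the S-polynomial reduces to 0 (Buchberger's first criterion).
Every S-polynomial of the final basis reduces to 0, so we have a Gröbner basis.
Inter-reduce: drop elements whose leading term is divisible by another's, tail-reduce, and make monic.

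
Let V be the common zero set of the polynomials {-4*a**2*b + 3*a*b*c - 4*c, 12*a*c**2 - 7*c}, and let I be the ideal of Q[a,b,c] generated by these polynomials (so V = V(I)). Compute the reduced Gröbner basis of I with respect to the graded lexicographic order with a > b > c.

G = {b*c**3 - 16/7*c**4 - 7/9*b*c, a**2*b - 9/16*b*c**2 + 9/7*c**3 + c, a*b*c - 3/4*b*c**2 + 12/7*c**3, a*c**2 - 7/12*c}

f_1 = -4*a**2*b + 3*a*b*c - 4*c, LT = a**2*b.
f_2 = 12*a*c**2 - 7*c, LT = a*c**2.

S(f_1,f_2): lcm = a**2*b*c**2. S = -3/4*a*b*c**3 + 7/12*a*b*c + c**3.
  reduce S modulo (f_1, f_2):
  remainder 7/12*a*b*c - 7/16*b*c**2 + c**3 ≠ 0; add g_3 = 7/12*a*b*c - 7/16*b*c**2 + c**3 to the basis.

S(f_2,g_3): lcm = a*b*c**2. S = 3/4*b*c**3 - 12/7*c**4 - 7/12*b*c.
  reduce S modulo (f_1, f_2, g_3):
  remainder 3/4*b*c**3 - 12/7*c**4 - 7/12*b*c ≠ 0; add g_4 = 3/4*b*c**3 - 12/7*c**4 - 7/12*b*c to the basis.

The other S-polynomials (S(f_1,g_3), S(f_1,g_4), S(f_2,g_4), S(g_3,g_4)) all reduce to 0 modulo the current basis, so we have a Gröbner basis.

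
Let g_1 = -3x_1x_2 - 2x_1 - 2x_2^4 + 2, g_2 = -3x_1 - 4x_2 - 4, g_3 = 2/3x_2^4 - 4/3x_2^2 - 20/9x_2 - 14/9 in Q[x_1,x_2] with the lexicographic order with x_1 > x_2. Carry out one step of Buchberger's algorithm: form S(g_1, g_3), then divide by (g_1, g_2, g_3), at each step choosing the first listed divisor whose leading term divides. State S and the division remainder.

S(g_1, g_3) = 2/3x_1x_2^3 + 2x_1x_2^2 + 10/3x_1x_2 + 7/3x_1 + 2/3x_2^7 - 2/3x_2^3; remainder on division = 0.

lcm(LM(g_1), LM(g_3)) = x_1x_2^4.
S = (lcm/LT(g_1))·g_1 − (lcm/LT(g_3))·g_3 = 2/3x_1x_2^3 + 2x_1x_2^2 + 10/3x_1x_2 + 7/3x_1 + 2/3x_2^7 - 2/3x_2^3.
Reduce S modulo (g_1, g_2, g_3) in that order:
  leading term x_1x_2^3: subtract (-2/9x_2^2)·g_1 from 2/3x_1x_2^3 + 2x_1x_2^2 + 10/3x_1x_2 + 7/3x_1 + 2/3x_2^7 - 2/3x_2^3 → 14/9x_1x_2^2 + 10/3x_1x_2 + 7/3x_1 + 2/3x_2^7 - 4/9x_2^6 - 2/3x_2^3 + 4/9x_2^2
  leading term x_1x_2^2: subtract (-14/27x_2)·g_1 from 14/9x_1x_2^2 + 10/3x_1x_2 + 7/3x_1 + 2/3x_2^7 - 4/9x_2^6 - 2/3x_2^3 + 4/9x_2^2 → 62/27x_1x_2 + 7/3x_1 + 2/3x_2^7 - 4/9x_2^6 - 28/27x_2^5 - 2/3x_2^3 + 4/9x_2^2 + 28/27x_2
  leading term x_1x_2: subtract (-62/81)·g_1 from 62/27x_1x_2 + 7/3x_1 + 2/3x_2^7 - 4/9x_2^6 - 28/27x_2^5 - 2/3x_2^3 + 4/9x_2^2 + 28/27x_2 → 65/81x_1 + 2/3x_2^7 - 4/9x_2^6 - 28/27x_2^5 - 124/81x_2^4 - 2/3x_2^3 + 4/9x_2^2 + 28/27x_2 + 124/81
  leading term x_1: subtract (-65/243)·g_2 from 65/81x_1 + 2/3x_2^7 - 4/9x_2^6 - 28/27x_2^5 - 124/81x_2^4 - 2/3x_2^3 + 4/9x_2^2 + 28/27x_2 + 124/81 → 2/3x_2^7 - 4/9x_2^6 - 28/27x_2^5 - 124/81x_2^4 - 2/3x_2^3 + 4/9x_2^2 - 8/243x_2 + 112/243
  leading term x_2^7: subtract (x_2^3)·g_3 from 2/3x_2^7 - 4/9x_2^6 - 28/27x_2^5 - 124/81x_2^4 - 2/3x_2^3 + 4/9x_2^2 - 8/243x_2 + 112/243 → -4/9x_2^6 + 8/27x_2^5 + 56/81x_2^4 + 8/9x_2^3 + 4/9x_2^2 - 8/243x_2 + 112/243
  leading term x_2^6: subtract (-2/3x_2^2)·g_3 from -4/9x_2^6 + 8/27x_2^5 + 56/81x_2^4 + 8/9x_2^3 + 4/9x_2^2 - 8/243x_2 + 112/243 → 8/27x_2^5 - 16/81x_2^4 - 16/27x_2^3 - 16/27x_2^2 - 8/243x_2 + 112/243
  leading term x_2^5: subtract (4/9x_2)·g_3 from 8/27x_2^5 - 16/81x_2^4 - 16/27x_2^3 - 16/27x_2^2 - 8/243x_2 + 112/243 → -16/81x_2^4 + 32/81x_2^2 + 160/243x_2 + 112/243
  leading term x_2^4: subtract (-8/27)·g_3 from -16/81x_2^4 + 32/81x_2^2 + 160/243x_2 + 112/243 → 0
The remainder is 0, so this S-polynomial contributes no new basis element.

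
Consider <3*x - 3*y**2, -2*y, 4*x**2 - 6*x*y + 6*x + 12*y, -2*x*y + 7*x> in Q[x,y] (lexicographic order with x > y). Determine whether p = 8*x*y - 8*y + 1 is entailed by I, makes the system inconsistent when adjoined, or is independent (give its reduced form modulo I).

First compute the reduced Gröbner basis of I by Buchberger's algorithm.
f_1 = 3*x - 3*y**2, LT = x.
f_2 = -2*y, LT = y.
f_3 = 4*x**2 - 6*x*y + 6*x + 12*y, LT = x**2.
f_4 = -2*x*y + 7*x, LT = x*y.

The S-polynomials (S(f_1,f_2), S(f_1,f_3), S(f_1,f_4), S(f_2,f_3), S(f_2,f_4), S(f_3,f_4)) all reduce to 0 modulo the current basis, so we have a Gröbner basis.
Inter-reduce: drop elements whose leading term is divisible by another's, tail-reduce, and make monic.
Reduced Gröbner basis: {x, y}.
Label its elements g_1 = x, g_2 = y.

Reduce p = 8*x*y - 8*y + 1 modulo G:
  leading term x*y: subtract (8*y)·g_1 from 8*x*y - 8*y + 1 → -8*y + 1
  leading term y: subtract (-8)·g_2 from -8*y + 1 → 1
  leading term 1: no divisor's leading term divides it; move 1 to the remainder.
  normal form = 1.
The normal form is nonzero, so p ∉ I. Since p minus its normal form lies in I, I + (p) = I + (r) where r = 1; decide whether this ideal is the whole ring.
Here r = 1 is a nonzero constant, hence a unit: 1 ∈ I + (p), the Gröbner basis of I + (p) is {1}, and the enlarged system has no common solution — adjoining p is inconsistent.

The remainder on division by a Gröbner basis is unique — it is the normal form.

Adjoining 8*x*y - 8*y + 1 makes the ideal the whole ring: the system is inconsistent.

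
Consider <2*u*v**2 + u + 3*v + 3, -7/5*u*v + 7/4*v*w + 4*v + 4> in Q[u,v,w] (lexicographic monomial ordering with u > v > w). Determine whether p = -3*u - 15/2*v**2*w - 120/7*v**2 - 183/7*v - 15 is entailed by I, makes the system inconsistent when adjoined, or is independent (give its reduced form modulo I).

First compute the reduced Gröbner basis of I by Buchberger's algorithm.
f_1 = 2*u*v**2 + u + 3*v + 3, LT = u*v**2.
f_2 = -7/5*u*v + 7/4*v*w + 4*v + 4, LT = u*v.

S(f_1,f_2): lcm = u*v**2. S = 1/2*u + 5/4*v**2*w + 20/7*v**2 + 61/14*v + 3/2.
  reduce S modulo (f_1, f_2):
  remainder 1/2*u + 5/4*v**2*w + 20/7*v**2 + 61/14*v + 3/2 ≠ 0; add h_3 = 1/2*u + 5/4*v**2*w + 20/7*v**2 + 61/14*v + 3/2 to the basis.

S(f_1,h_3): lcm = u*v**2. S = 1/2*u - 5/2*v**4*w - 40/7*v**4 - 61/7*v**3 - 3*v**2 + 3/2*v + 3/2.
  reduce S modulo (f_1, f_2, h_3):
  remainder -5/2*v**4*w - 40/7*v**4 - 61/7*v**3 - 5/4*v**2*w - 41/7*v**2 - 20/7*v ≠ 0; add h_4 = -5/2*v**4*w - 40/7*v**4 - 61/7*v**3 - 5/4*v**2*w - 41/7*v**2 - 20/7*v to the basis.

S(f_2,h_3): lcm = u*v. S = -5/2*v**3*w - 40/7*v**3 - 61/7*v**2 - 5/4*v*w - 41/7*v - 20/7.
  reduce S modulo (f_1, f_2, h_3, h_4):
  remainder -5/2*v**3*w - 40/7*v**3 - 61/7*v**2 - 5/4*v*w - 41/7*v - 20/7 ≠ 0; add h_5 = -5/2*v**3*w - 40/7*v**3 - 61/7*v**2 - 5/4*v*w - 41/7*v - 20/7 to the basis.

The other S-polynomials (S(f_1,h_4), S(f_2,h_4), S(h_3,h_4), S(f_1,h_5), S(f_2,h_5), S(h_3,h_5), S(h_4,h_5)) all reduce to 0 modulo the current basis, so we have a Gröbner basis.
Inter-reduce: drop elements whose leading term is divisible by another's, tail-reduce, and make monic.
Reduced Gröbner basis: {u + 5/2*v**2*w + 40/7*v**2 + 61/7*v + 3, v**3*w + 16/7*v**3 + 122/35*v**2 + 1/2*v*w + 82/35*v + 8/7}.
Label its elements g_1 = u + 5/2*v**2*w + 40/7*v**2 + 61/7*v + 3, g_2 = v**3*w + 16/7*v**3 + 122/35*v**2 + 1/2*v*w + 82/35*v + 8/7.

Reduce p = -3*u - 15/2*v**2*w - 120/7*v**2 - 183/7*v - 15 modulo G:
  leading term u: subtract (-3)·g_1 from -3*u - 15/2*v**2*w - 120/7*v**2 - 183/7*v - 15 → -6
  leading term 1: no divisor's leading term divides it; move -6 to the remainder.
  normal form = -6.
The normal form is nonzero, so p ∉ I. Since p minus its normal form lies in I, I + (p) = I + (r) where r = -6; decide whether this ideal is the whole ring.
Here r = -6 is a nonzero constant, hence a unit: 1 ∈ I + (p), the Gröbner basis of I + (p) is {1}, and the enlarged system has no common solution — adjoining p is inconsistent.

Adjoining -3*u - 15/2*v**2*w - 120/7*v**2 - 183/7*v - 15 makes the ideal the whole ring: the system is inconsistent.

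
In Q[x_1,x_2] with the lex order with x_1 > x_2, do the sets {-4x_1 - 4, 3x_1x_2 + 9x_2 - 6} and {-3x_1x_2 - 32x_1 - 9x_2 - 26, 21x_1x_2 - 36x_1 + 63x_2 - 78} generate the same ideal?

Equality of ideals is decidable: compute both reduced Gröbner bases (unique for the ordering) and check whether they agree.
Buchberger on the first generating set:
f_1 = -4x_1 - 4, LT = x_1.
f_2 = 3x_1x_2 + 9x_2 - 6, LT = x_1x_2.

S(f_1,f_2): lcm = x_1x_2. S = -2x_2 + 2.
  leading term x_2: no divisor's leading term divides it; move -2x_2 to the remainder.
  leading term 1: no divisor's leading term divides it; move 2 to the remainder.
  remainder -2x_2 + 2 ≠ 0; add g_3 = -2x_2 + 2 to the basis.

The other S-polynomials (S(f_1,g_3), S(f_2,g_3)) all reduce to 0 modulo the current basis, so we have a Gröbner basis.
Inter-reduce: drop elements whose leading term is divisible by another's, tail-reduce, and make monic.
Reduced Gröbner basis: {x_1 + 1, x_2 - 1}.

Buchberger on the second generating set:
h_1 = -3x_1x_2 - 32x_1 - 9x_2 - 26, LT = x_1x_2.
h_2 = 21x_1x_2 - 36x_1 + 63x_2 - 78, LT = x_1x_2.

S(h_1,h_2): lcm = x_1x_2. S = 260/21x_1 + 260/21.
  leading term x_1: no divisor's leading term divides it; move 260/21x_1 to the remainder.
  leading term 1: no divisor's leading term divides it; move 260/21 to the remainder.
  remainder 260/21x_1 + 260/21 ≠ 0; add k_3 = 260/21x_1 + 260/21 to the basis.

S(h_1,k_3): lcm = x_1x_2. S = 32/3x_1 + 2x_2 + 26/3.
  leading term x_1: subtract (56/65)·k_3 from 32/3x_1 + 2x_2 + 26/3 → 2x_2 - 2
  leading term x_2: no divisor's leading term divides it; move 2x_2 to the remainder.
  leading term 1: no divisor's leading term divides it; move -2 to the remainder.
  remainder 2x_2 - 2 ≠ 0; add k_4 = 2x_2 - 2 to the basis.

The other S-polynomials (S(h_2,k_3), S(h_1,k_4), S(h_2,k_4), S(k_3,k_4)) all reduce to 0 modulo the current basis, so we have a Gröbner basis.
Inter-reduce: drop elements whose leading term is divisible by another's, tail-reduce, and make monic.
Reduced Gröbner basis: {x_1 + 1, x_2 - 1}.

Same reduced basis, so the two generating sets span the same ideal.

Yes, the ideals are equal.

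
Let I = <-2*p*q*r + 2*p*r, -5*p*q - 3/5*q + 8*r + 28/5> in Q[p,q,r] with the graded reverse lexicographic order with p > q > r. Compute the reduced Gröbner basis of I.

This is the nonlinear analogue of row-reducing a linear system.

f_1 = -2*p*q*r + 2*p*r, LT = p*q*r.
f_2 = -5*p*q - 3/5*q + 8*r + 28/5, LT = p*q.

S(f_1,f_2): lcm = p*q*r. S = -p*r - 3/25*q*r + 8/5*r**2 + 28/25*r.
  leading term p*r: no divisor's leading term divides it; move -p*r to the remainder.
  leading term q*r: no divisor's leading term divides it; move -3/25*q*r to the remainder.
  leading term r**2: no divisor's leading term divides it; move 8/5*r**2 to the remainder.
  leading term r: no divisor's leading term divides it; move 28/25*r to the remainder.
  remainder -p*r - 3/25*q*r + 8/5*r**2 + 28/25*r ≠ 0; add g_3 = -p*r - 3/25*q*r + 8/5*r**2 + 28/25*r to the basis.

S(f_1,g_3): lcm = p*q*r. S = -3/25*q**2*r + 8/5*q*r**2 - p*r + 28/25*q*r.
  leading term q**2*r: no divisor's leading term divides it; move -3/25*q**2*r to the remainder.
  leading term q*r**2: no divisor's leading term divides it; move 8/5*q*r**2 to the remainder.
  leading term p*r: subtract (1)·g_3 from -p*r + 28/25*q*r → 31/25*q*r - 8/5*r**2 - 28/25*r
  leading term q*r: no divisor's leading term divides it; move 31/25*q*r to the remainder.
  leading term r**2: no divisor's leading term divides it; move -8/5*r**2 to the remainder.
  leading term r: no divisor's leading term divides it; move -28/25*r to the remainder.
  remainder -3/25*q**2*r + 8/5*q*r**2 + 31/25*q*r - 8/5*r**2 - 28/25*r ≠ 0; add g_4 = -3/25*q**2*r + 8/5*q*r**2 + 31/25*q*r - 8/5*r**2 - 28/25*r to the basis.

The other S-polynomials (S(f_2,g_3), S(f_1,g_4), S(f_2,g_4), S(g_3,g_4)) all reduce to 0 modulo the current basis, so we have a Gröbner basis.
Inter-reduce: drop elements whose leading term is divisible by another's, tail-reduce, and make monic.

G = {q**2*r - 40/3*q*r**2 - 31/3*q*r + 40/3*r**2 + 28/3*r, p*q + 3/25*q - 8/5*r - 28/25, p*r + 3/25*q*r - 8/5*r**2 - 28/25*r}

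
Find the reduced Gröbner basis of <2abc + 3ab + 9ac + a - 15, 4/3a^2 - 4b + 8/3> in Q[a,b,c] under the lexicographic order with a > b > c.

The reduced Gröbner basis is the canonical form of the ideal for this ordering.

f_1 = 2abc + 3ab + 9ac + a - 15, LT = abc.
f_2 = 4/3a^2 - 4b + 8/3, LT = a^2.

S(f_1,f_2): lcm = a^2bc. S = 3/2a^2b + 9/2a^2c + 1/2a^2 - 15/2a + 3b^2c - 2bc.
  leading term a^2b: subtract (9/8b)·f_2 from 3/2a^2b + 9/2a^2c + 1/2a^2 - 15/2a + 3b^2c - 2bc → 9/2a^2c + 1/2a^2 - 15/2a + 3b^2c + 9/2b^2 - 2bc - 3b
  leading term a^2c: subtract (27/8c)·f_2 from 9/2a^2c + 1/2a^2 - 15/2a + 3b^2c + 9/2b^2 - 2bc - 3b → 1/2a^2 - 15/2a + 3b^2c + 9/2b^2 + 23/2bc - 3b - 9c
  leading term a^2: subtract (3/8)·f_2 from 1/2a^2 - 15/2a + 3b^2c + 9/2b^2 + 23/2bc - 3b - 9c → -15/2a + 3b^2c + 9/2b^2 + 23/2bc - 3/2b - 9c - 1
  leading term a: no divisor's leading term divides it; move -15/2a to the remainder.
  leading term b^2c: no divisor's leading term divides it; move 3b^2c to the remainder.
  leading term b^2: no divisor's leading term divides it; move 9/2b^2 to the remainder.
  leading term bc: no divisor's leading term divides it; move 23/2bc to the remainder.
  leading term b: no divisor's leading term divides it; move -3/2b to the remainder.
  leading term c: no divisor's leading term divides it; move -9c to the remainder.
  leading term 1: no divisor's leading term divides it; move -1 to the remainder.
  remainder -15/2a + 3b^2c + 9/2b^2 + 23/2bc - 3/2b - 9c - 1 ≠ 0; add g_3 = -15/2a + 3b^2c + 9/2b^2 + 23/2bc - 3/2b - 9c - 1 to the basis.

S(f_1,g_3): lcm = abc. S = 3/2ab + 9/2ac + 1/2a + 2/5b^3c^2 + 3/5b^3c + 23/15b^2c^2 - 1/5b^2c - 6/5bc^2 - 2/15bc - 15/2.
  leading term ab: subtract (-1/5b)·g_3 from 3/2ab + 9/2ac + 1/2a + 2/5b^3c^2 + 3/5b^3c + 23/15b^2c^2 - 1/5b^2c - 6/5bc^2 - 2/15bc - 15/2 → 9/2ac + 1/2a + 2/5b^3c^2 + 6/5b^3c + 9/10b^3 + 23/15b^2c^2 + 21/10b^2c - 3/10b^2 - 6/5bc^2 - 29/15bc - 1/5b - 15/2
  leading term ac: subtract (-3/5c)·g_3 from 9/2ac + 1/2a + 2/5b^3c^2 + 6/5b^3c + 9/10b^3 + 23/15b^2c^2 + 21/10b^2c - 3/10b^2 - 6/5bc^2 - 29/15bc - 1/5b - 15/2 → 1/2a + 2/5b^3c^2 + 6/5b^3c + 9/10b^3 + 10/3b^2c^2 + 24/5b^2c - 3/10b^2 + 57/10bc^2 - 17/6bc - 1/5b - 27/5c^2 - 3/5c - 15/2
  leading term a: subtract (-1/15)·g_3 from 1/2a + 2/5b^3c^2 + 6/5b^3c + 9/10b^3 + 10/3b^2c^2 + 24/5b^2c - 3/10b^2 + 57/10bc^2 - 17/6bc - 1/5b - 27/5c^2 - 3/5c - 15/2 → 2/5b^3c^2 + 6/5b^3c + 9/10b^3 + 10/3b^2c^2 + 5b^2c + 57/10bc^2 - 31/15bc - 3/10b - 27/5c^2 - 6/5c - 227/30
  leading term b^3c^2: no divisor's leading term divides it; move 2/5b^3c^2 to the remainder.
  leading term b^3c: no divisor's leading term divides it; move 6/5b^3c to the remainder.
  leading term b^3: no divisor's leading term divides it; move 9/10b^3 to the remainder.
  leading term b^2c^2: no divisor's leading term divides it; move 10/3b^2c^2 to the remainder.
  leading term b^2c: no divisor's leading term divides it; move 5b^2c to the remainder.
  leading term bc^2: no divisor's leading term divides it; move 57/10bc^2 to the remainder.
  leading term bc: no divisor's leading term divides it; move -31/15bc to the remainder.
  leading term b: no divisor's leading term divides it; move -3/10b to the remainder.
  leading term c^2: no divisor's leading term divides it; move -27/5c^2 to the remainder.
  leading term c: no divisor's leading term divides it; move -6/5c to the remainder.
  leading term 1: no divisor's leading term divides it; move -227/30 to the remainder.
  remainder 2/5b^3c^2 + 6/5b^3c + 9/10b^3 + 10/3b^2c^2 + 5b^2c + 57/10bc^2 - 31/15bc - 3/10b - 27/5c^2 - 6/5c - 227/30 ≠ 0; add g_4 = 2/5b^3c^2 + 6/5b^3c + 9/10b^3 + 10/3b^2c^2 + 5b^2c + 57/10bc^2 - 31/15bc - 3/10b - 27/5c^2 - 6/5c - 227/30 to the basis.

S(f_2,g_3): lcm = a^2. S = 2/5ab^2c + 3/5ab^2 + 23/15abc - 1/5ab - 6/5ac - 2/15a - 3b + 2.
  leading term ab^2c: subtract (1/5b)·f_1 from 2/5ab^2c + 3/5ab^2 + 23/15abc - 1/5ab - 6/5ac - 2/15a - 3b + 2 → -4/15abc - 2/5ab - 6/5ac - 2/15a + 2
  leading term abc: subtract (-2/15)·f_1 from -4/15abc - 2/5ab - 6/5ac - 2/15a + 2 → 0
  remainder 0.

S(f_1,g_4): lcm = ab^3c^2. S = -3/2ab^3c - 9/4ab^3 - 23/6ab^2c^2 - 12ab^2c - 57/4abc^2 + 31/6abc + 3/4ab + 27/2ac^2 + 3ac + 227/12a - 15/2b^2c.
  leading term ab^3c: subtract (-3/4b^2)·f_1 from -3/2ab^3c - 9/4ab^3 - 23/6ab^2c^2 - 12ab^2c - 57/4abc^2 + 31/6abc + 3/4ab + 27/2ac^2 + 3ac + 227/12a - 15/2b^2c → -23/6ab^2c^2 - 21/4ab^2c + 3/4ab^2 - 57/4abc^2 + 31/6abc + 3/4ab + 27/2ac^2 + 3ac + 227/12a - 15/2b^2c - 45/4b^2
  leading term ab^2c^2: subtract (-23/12bc)·f_1 from -23/6ab^2c^2 - 21/4ab^2c + 3/4ab^2 - 57/4abc^2 + 31/6abc + 3/4ab + 27/2ac^2 + 3ac + 227/12a - 15/2b^2c - 45/4b^2 → 1/2ab^2c + 3/4ab^2 + 3abc^2 + 85/12abc + 3/4ab + 27/2ac^2 + 3ac + 227/12a - 15/2b^2c - 45/4b^2 - 115/4bc
  leading term ab^2c: subtract (1/4b)·f_1 from 1/2ab^2c + 3/4ab^2 + 3abc^2 + 85/12abc + 3/4ab + 27/2ac^2 + 3ac + 227/12a - 15/2b^2c - 45/4b^2 - 115/4bc → 3abc^2 + 29/6abc + 1/2ab + 27/2ac^2 + 3ac + 227/12a - 15/2b^2c - 45/4b^2 - 115/4bc + 15/4b
  leading term abc^2: subtract (3/2c)·f_1 from 3abc^2 + 29/6abc + 1/2ab + 27/2ac^2 + 3ac + 227/12a - 15/2b^2c - 45/4b^2 - 115/4bc + 15/4b → 1/3abc + 1/2ab + 3/2ac + 227/12a - 15/2b^2c - 45/4b^2 - 115/4bc + 15/4b + 45/2c
  leading term abc: subtract (1/6)·f_1 from 1/3abc + 1/2ab + 3/2ac + 227/12a - 15/2b^2c - 45/4b^2 - 115/4bc + 15/4b + 45/2c → 75/4a - 15/2b^2c - 45/4b^2 - 115/4bc + 15/4b + 45/2c + 5/2
  leading term a: subtract (-5/2)·g_3 from 75/4a - 15/2b^2c - 45/4b^2 - 115/4bc + 15/4b + 45/2c + 5/2 → 0
  remainder 0.

S(f_2,g_4): leading monomials are coprime, so the S-polynomial reduces to 0 (Buchberger's first criterion).
S(g_3,g_4): leading monomials are coprime, so the S-polynomial reduces to 0 (Buchberger's first criterion).
Every S-polynomial of the final basis reduces to 0, so we have a Gröbner basis.
Inter-reduce: drop elements whose leading term is divisible by another's, tail-reduce, and make monic.

G = {a - 2/5b^2c - 3/5b^2 - 23/15bc + 1/5b + 6/5c + 2/15, b^3c^2 + 3b^3c + 9/4b^3 + 25/3b^2c^2 + 25/2b^2c + 57/4bc^2 - 31/6bc - 3/4b - 27/2c^2 - 3c - 227/12}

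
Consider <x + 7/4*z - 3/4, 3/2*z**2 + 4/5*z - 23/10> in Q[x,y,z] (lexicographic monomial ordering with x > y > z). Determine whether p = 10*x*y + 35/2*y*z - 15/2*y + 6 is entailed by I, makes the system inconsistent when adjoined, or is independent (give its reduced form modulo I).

First compute the reduced Gröbner basis of I by Buchberger's algorithm.
f_1 = x + 7/4*z - 3/4, LT = x.
f_2 = 3/2*z**2 + 4/5*z - 23/10, LT = z**2.

The S-polynomials (S(f_1,f_2)) all reduce to 0 modulo the current basis, so we have a Gröbner basis.
Inter-reduce: drop elements whose leading term is divisible by another's, tail-reduce, and make monic.
Reduced Gröbner basis: {x + 7/4*z - 3/4, z**2 + 8/15*z - 23/15}.
Label its elements g_1 = x + 7/4*z - 3/4, g_2 = z**2 + 8/15*z - 23/15.

Reduce p = 10*x*y + 35/2*y*z - 15/2*y + 6 modulo G:
  leading term x*y: subtract (10*y)·g_1 from 10*x*y + 35/2*y*z - 15/2*y + 6 → 6
  leading term 1: no divisor's leading term divides it; move 6 to the remainder.
  normal form = 6.
The normal form is nonzero, so p ∉ I. Since p minus its normal form lies in I, I + (p) = I + (r) where r = 6; decide whether this ideal is the whole ring.
Here r = 6 is a nonzero constant, hence a unit: 1 ∈ I + (p), the Gröbner basis of I + (p) is {1}, and the enlarged system has no common solution — adjoining p is inconsistent.

Adjoining 10*x*y + 35/2*y*z - 15/2*y + 6 makes the ideal the whole ring: the system is inconsistent.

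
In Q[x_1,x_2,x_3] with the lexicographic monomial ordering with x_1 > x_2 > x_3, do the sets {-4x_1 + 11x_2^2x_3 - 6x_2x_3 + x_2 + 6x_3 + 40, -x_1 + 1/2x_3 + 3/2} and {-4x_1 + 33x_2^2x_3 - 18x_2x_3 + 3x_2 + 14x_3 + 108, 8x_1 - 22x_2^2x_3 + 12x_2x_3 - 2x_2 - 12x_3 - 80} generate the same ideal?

For a fixed monomial order, each ideal has a unique reduced Gröbner basis; comparing bases decides equality.
Buchberger on the first generating set:
f_1 = -4x_1 + 11x_2^2x_3 - 6x_2x_3 + x_2 + 6x_3 + 40, LT = x_1.
f_2 = -x_1 + 1/2x_3 + 3/2, LT = x_1.

S(f_1,f_2): lcm = x_1. S = -11/4x_2^2x_3 + 3/2x_2x_3 - 1/4x_2 - x_3 - 17/2.
  reduce S modulo (f_1, f_2):
  remainder -11/4x_2^2x_3 + 3/2x_2x_3 - 1/4x_2 - x_3 - 17/2 ≠ 0; add g_3 = -11/4x_2^2x_3 + 3/2x_2x_3 - 1/4x_2 - x_3 - 17/2 to the basis.

The other S-polynomials (S(f_1,g_3), S(f_2,g_3)) all reduce to 0 modulo the current basis, so we have a Gröbner basis.
Inter-reduce: drop elements whose leading term is divisible by another's, tail-reduce, and make monic.
Reduced Gröbner basis: {x_1 - 1/2x_3 - 3/2, x_2^2x_3 - 6/11x_2x_3 + 1/11x_2 + 4/11x_3 + 34/11}.

Buchberger on the second generating set:
h_1 = -4x_1 + 33x_2^2x_3 - 18x_2x_3 + 3x_2 + 14x_3 + 108, LT = x_1.
h_2 = 8x_1 - 22x_2^2x_3 + 12x_2x_3 - 2x_2 - 12x_3 - 80, LT = x_1.

S(h_1,h_2): lcm = x_1. S = -11/2x_2^2x_3 + 3x_2x_3 - 1/2x_2 - 2x_3 - 17.
  reduce S modulo (h_1, h_2):
  remainder -11/2x_2^2x_3 + 3x_2x_3 - 1/2x_2 - 2x_3 - 17 ≠ 0; add k_3 = -11/2x_2^2x_3 + 3x_2x_3 - 1/2x_2 - 2x_3 - 17 to the basis.

The other S-polynomials (S(h_1,k_3), S(h_2,k_3)) all reduce to 0 modulo the current basis, so we have a Gröbner basis.
Inter-reduce: drop elements whose leading term is divisible by another's, tail-reduce, and make monic.
Reduced Gröbner basis: {x_1 - 1/2x_3 - 3/2, x_2^2x_3 - 6/11x_2x_3 + 1/11x_2 + 4/11x_3 + 34/11}.

The two bases agree; hence the ideals are identical.

Yes, the ideals are equal.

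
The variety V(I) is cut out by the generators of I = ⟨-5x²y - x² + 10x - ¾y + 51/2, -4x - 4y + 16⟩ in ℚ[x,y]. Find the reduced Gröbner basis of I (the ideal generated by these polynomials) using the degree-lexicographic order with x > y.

G = {y³ - 39/5y² + 331/20y - 99/10, x + y - 4}

f_1 = -5x²y - x² + 10x - ¾y + 51/2, LT = x²y.
f_2 = -4x - 4y + 16, LT = x.

S(f_1,f_2): lcm = x²y. S = -xy² + ⅕x² + 4xy - 2x + 3/20y - 51/10.
  leading term xy²: subtract (¼y²)·f_2 from -xy² + ⅕x² + 4xy - 2x + 3/20y - 51/10 → y³ + ⅕x² + 4xy - 4y² - 2x + 3/20y - 51/10
  leading term y³: no divisor's leading term divides it; move y³ to the remainder.
  leading term x²: subtract (-1/20x)·f_2 from ⅕x² + 4xy - 4y² - 2x + 3/20y - 51/10 → 19/5xy - 4y² - 6/5x + 3/20y - 51/10
  leading term xy: subtract (-19/20y)·f_2 from 19/5xy - 4y² - 6/5x + 3/20y - 51/10 → -39/5y² - 6/5x + 307/20y - 51/10
  leading term y²: no divisor's leading term divides it; move -39/5y² to the remainder.
  leading term x: subtract (3/10)·f_2 from -6/5x + 307/20y - 51/10 → 331/20y - 99/10
  leading term y: no divisor's leading term divides it; move 331/20y to the remainder.
  leading term 1: no divisor's leading term divides it; move -99/10 to the remainder.
  remainder y³ - 39/5y² + 331/20y - 99/10 ≠ 0; add g_3 = y³ - 39/5y² + 331/20y - 99/10 to the basis.

S(f_1,g_3): lcm = x²y³. S = 8x²y² - 331/20x²y - 2xy² + 3/20y³ + 99/10x² - 51/10y².
  leading term x²y²: subtract (-8/5y)·f_1 from 8x²y² - 331/20x²y - 2xy² + 3/20y³ + 99/10x² - 51/10y² → -363/20x²y - 2xy² + 3/20y³ + 99/10x² + 16xy - 63/10y² + 204/5y
  leading term x²y: subtract (363/100)·f_1 from -363/20x²y - 2xy² + 3/20y³ + 99/10x² + 16xy - 63/10y² + 204/5y → -2xy² + 3/20y³ + 1353/100x² + 16xy - 63/10y² - 363/10x + 17409/400y - 18513/200
  leading term xy²: subtract (½y²)·f_2 from -2xy² + 3/20y³ + 1353/100x² + 16xy - 63/10y² - 363/10x + 17409/400y - 18513/200 → 43/20y³ + 1353/100x² + 16xy - 143/10y² - 363/10x + 17409/400y - 18513/200
  leading term y³: subtract (43/20)·g_3 from 43/20y³ + 1353/100x² + 16xy - 143/10y² - 363/10x + 17409/400y - 18513/200 → 1353/100x² + 16xy + 247/100y² - 363/10x + 397/50y - 1782/25
  leading term x²: subtract (-1353/400x)·f_2 from 1353/100x² + 16xy + 247/100y² - 363/10x + 397/50y - 1782/25 → 247/100xy + 247/100y² + 891/50x + 397/50y - 1782/25
  leading term xy: subtract (-247/400y)·f_2 from 247/100xy + 247/100y² + 891/50x + 397/50y - 1782/25 → 891/50x + 891/50y - 1782/25
  leading term x: subtract (-891/200)·f_2 from 891/50x + 891/50y - 1782/25 → 0
  remainder 0.

S(f_2,g_3): leading monomials are coprime, so the S-polynomial reduces to 0 (Buchberger's first criterion).
Every S-polynomial of the final basis reduces to 0, so we have a Gröbner basis.
Inter-reduce: drop elements whose leading term is divisible by another's, tail-reduce, and make monic.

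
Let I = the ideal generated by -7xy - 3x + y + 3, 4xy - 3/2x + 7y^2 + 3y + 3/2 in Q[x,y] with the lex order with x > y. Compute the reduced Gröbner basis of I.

f_1 = -7xy - 3x + y + 3, LT = xy.
f_2 = 4xy - 3/2x + 7y^2 + 3y + 3/2, LT = xy.

S(f_1,f_2): lcm = xy. S = 45/56x - 7/4y^2 - 25/28y - 45/56.
  leading term x: no divisor's leading term divides it; move 45/56x to the remainder.
  leading term y^2: no divisor's leading term divides it; move -7/4y^2 to the remainder.
  leading term y: no divisor's leading term divides it; move -25/28y to the remainder.
  leading term 1: no divisor's leading term divides it; move -45/56 to the remainder.
  remainder 45/56x - 7/4y^2 - 25/28y - 45/56 ≠ 0; add g_3 = 45/56x - 7/4y^2 - 25/28y - 45/56 to the basis.

S(f_1,g_3): lcm = xy. S = 3/7x + 98/45y^3 + 10/9y^2 + 6/7y - 3/7.
  leading term x: subtract (8/15)·g_3 from 3/7x + 98/45y^3 + 10/9y^2 + 6/7y - 3/7 → 98/45y^3 + 92/45y^2 + 4/3y
  leading term y^3: no divisor's leading term divides it; move 98/45y^3 to the remainder.
  leading term y^2: no divisor's leading term divides it; move 92/45y^2 to the remainder.
  leading term y: no divisor's leading term divides it; move 4/3y to the remainder.
  remainder 98/45y^3 + 92/45y^2 + 4/3y ≠ 0; add g_4 = 98/45y^3 + 92/45y^2 + 4/3y to the basis.

The other S-polynomials (S(f_2,g_3), S(f_1,g_4), S(f_2,g_4), S(g_3,g_4)) all reduce to 0 modulo the current basis, so we have a Gröbner basis.
Inter-reduce: drop elements whose leading term is divisible by another's, tail-reduce, and make monic.

G = {x - 98/45y^2 - 10/9y - 1, y^3 + 46/49y^2 + 30/49y}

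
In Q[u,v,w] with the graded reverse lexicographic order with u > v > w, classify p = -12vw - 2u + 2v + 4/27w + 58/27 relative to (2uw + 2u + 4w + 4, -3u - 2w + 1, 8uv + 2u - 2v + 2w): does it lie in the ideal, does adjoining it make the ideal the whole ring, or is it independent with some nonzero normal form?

First compute the reduced Gröbner basis of I by Buchberger's algorithm.
f_1 = 2uw + 2u + 4w + 4, LT = uw.
f_2 = -3u - 2w + 1, LT = u.
f_3 = 8uv + 2u - 2v + 2w, LT = uv.

S(f_1,f_2): lcm = uw. S = -2/3w^2 + u + 7/3w + 2.
  leading term w^2: no divisor's leading term divides it; move -2/3w^2 to the remainder.
  leading term u: subtract (-1/3)·f_2 from u + 7/3w + 2 → 5/3w + 7/3
  leading term w: no divisor's leading term divides it; move 5/3w to the remainder.
  leading term 1: no divisor's leading term divides it; move 7/3 to the remainder.
  remainder -2/3w^2 + 5/3w + 7/3 ≠ 0; add h_4 = -2/3w^2 + 5/3w + 7/3 to the basis.

S(f_1,f_3): lcm = uvw. S = uv - 1/4uw + 9/4vw - 1/4w^2 + 2v.
  leading term uv: subtract (-1/3v)·f_2 from uv - 1/4uw + 9/4vw - 1/4w^2 + 2v → -1/4uw + 19/12vw - 1/4w^2 + 7/3v
  leading term uw: subtract (-1/8)·f_1 from -1/4uw + 19/12vw - 1/4w^2 + 7/3v → 19/12vw - 1/4w^2 + 1/4u + 7/3v + 1/2w + 1/2
  leading term vw: no divisor's leading term divides it; move 19/12vw to the remainder.
  leading term w^2: subtract (3/8)·h_4 from -1/4w^2 + 1/4u + 7/3v + 1/2w + 1/2 → 1/4u + 7/3v - 1/8w - 3/8
  leading term u: subtract (-1/12)·f_2 from 1/4u + 7/3v - 1/8w - 3/8 → 7/3v - 7/24w - 7/24
  leading term v: no divisor's leading term divides it; move 7/3v to the remainder.
  leading term w: no divisor's leading term divides it; move -7/24w to the remainder.
  leading term 1: no divisor's leading term divides it; move -7/24 to the remainder.
  remainder 19/12vw + 7/3v - 7/24w - 7/24 ≠ 0; add h_5 = 19/12vw + 7/3v - 7/24w - 7/24 to the basis.

S(f_2,f_3): lcm = uv. S = 2/3vw - 1/4u - 1/12v - 1/4w.
  leading term vw: subtract (8/19)·h_5 from 2/3vw - 1/4u - 1/12v - 1/4w → -1/4u - 81/76v - 29/228w + 7/57
  leading term u: subtract (1/12)·f_2 from -1/4u - 81/76v - 29/228w + 7/57 → -81/76v + 3/76w + 3/76
  leading term v: no divisor's leading term divides it; move -81/76v to the remainder.
  leading term w: no divisor's leading term divides it; move 3/76w to the remainder.
  leading term 1: no divisor's leading term divides it; move 3/76 to the remainder.
  remainder -81/76v + 3/76w + 3/76 ≠ 0; add h_6 = -81/76v + 3/76w + 3/76 to the basis.

The other S-polynomials (S(f_1,h_4), S(f_2,h_4), S(f_3,h_4), S(f_1,h_5), S(f_2,h_5), S(f_3,h_5), S(h_4,h_5), S(f_1,h_6), S(f_2,h_6), S(f_3,h_6), S(h_4,h_6), S(h_5,h_6)) all reduce to 0 modulo the current basis, so we have a Gröbner basis.
Inter-reduce: drop elements whose leading term is divisible by another's, tail-reduce, and make monic.
Reduced Gröbner basis: {w^2 - 5/2w - 7/2, u + 2/3w - 1/3, v - 1/27w - 1/27}.
Label its elements g_1 = w^2 - 5/2w - 7/2, g_2 = u + 2/3w - 1/3, g_3 = v - 1/27w - 1/27.

Reduce p = -12vw - 2u + 2v + 4/27w + 58/27 modulo G:
  leading term vw: subtract (-12w)·g_3 from -12vw - 2u + 2v + 4/27w + 58/27 → -4/9w^2 - 2u + 2v - 8/27w + 58/27
  leading term w^2: subtract (-4/9)·g_1 from -4/9w^2 - 2u + 2v - 8/27w + 58/27 → -2u + 2v - 38/27w + 16/27
  leading term u: subtract (-2)·g_2 from -2u + 2v - 38/27w + 16/27 → 2v - 2/27w - 2/27
  leading term v: subtract (2)·g_3 from 2v - 2/27w - 2/27 → 0
  normal form = 0.
Since the normal form is 0, p ∈ I.

-12vw - 2u + 2v + 4/27w + 58/27 lies in I (it reduces to 0).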